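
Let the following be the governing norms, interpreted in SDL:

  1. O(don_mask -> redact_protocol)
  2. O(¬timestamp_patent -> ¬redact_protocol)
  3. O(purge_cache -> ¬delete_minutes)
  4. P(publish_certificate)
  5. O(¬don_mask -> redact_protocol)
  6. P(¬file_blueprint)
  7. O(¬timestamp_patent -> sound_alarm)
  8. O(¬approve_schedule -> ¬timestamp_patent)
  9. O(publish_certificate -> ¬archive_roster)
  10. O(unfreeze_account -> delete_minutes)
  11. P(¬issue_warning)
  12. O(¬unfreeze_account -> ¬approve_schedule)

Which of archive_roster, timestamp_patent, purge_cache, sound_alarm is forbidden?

Premises 5 and 1 cover both cases: O(¬don_mask -> redact_protocol) and O(don_mask -> redact_protocol). Since ¬don_mask ∨ don_mask is a tautology, O(redact_protocol) follows.
The contrapositive of premise 2 (O(¬timestamp_patent -> ¬redact_protocol)) is O(redact_protocol -> timestamp_patent), and O(redact_protocol) is already established, so O(timestamp_patent).
Premise 8, O(¬approve_schedule -> ¬timestamp_patent), contraposes to O(timestamp_patent -> approve_schedule); with O(timestamp_patent) we get O(approve_schedule).
Premise 12, O(¬unfreeze_account -> ¬approve_schedule), contraposes to O(approve_schedule -> unfreeze_account); with O(approve_schedule) we get O(unfreeze_account).
From O(unfreeze_account) and premise 10, O(unfreeze_account -> delete_minutes), we obtain O(delete_minutes).
The contrapositive of premise 3 (O(purge_cache -> ¬delete_minutes)) is O(delete_minutes -> ¬purge_cache), and O(delete_minutes) is already established, so O(¬purge_cache).
So O(¬purge_cache) holds, i.e. purge_cache is forbidden. None of the other listed options is forbidden under the premises.

purge_cache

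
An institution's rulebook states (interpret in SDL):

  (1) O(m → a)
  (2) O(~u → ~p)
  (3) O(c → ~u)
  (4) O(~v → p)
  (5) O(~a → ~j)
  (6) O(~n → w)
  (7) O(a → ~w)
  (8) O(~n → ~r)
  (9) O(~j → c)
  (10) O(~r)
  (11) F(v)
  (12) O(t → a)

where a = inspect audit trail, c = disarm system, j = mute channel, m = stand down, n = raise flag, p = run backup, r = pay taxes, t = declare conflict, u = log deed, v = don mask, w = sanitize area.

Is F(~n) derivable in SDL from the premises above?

F(v) at premise 11 means O(~v).
Applying K to premise 4 (O(~v → p)) and O(~v) yields O(p).
Premise 2 is O(~u → ~p); contrapositively O(p → u). Since O(p) holds, K gives O(u).
Premise 3, O(c → ~u), contraposes to O(u → ~c); with O(u) we get O(~c).
Premise 9 is O(~j → c); contrapositively O(~c → j). Since O(~c) holds, K gives O(j).
Premise 5, O(~a → ~j), contraposes to O(j → a); with O(j) we get O(a).
From O(a) and premise 7, O(a → ~w), we obtain O(~w).
Premise 6, O(~n → w), contraposes to O(~w → n); with O(~w) we get O(n).
Premises 1, 8, 10, 12 do not contribute to this derivation.
So O(n) holds, i.e. F(~n). The claim follows.

Yes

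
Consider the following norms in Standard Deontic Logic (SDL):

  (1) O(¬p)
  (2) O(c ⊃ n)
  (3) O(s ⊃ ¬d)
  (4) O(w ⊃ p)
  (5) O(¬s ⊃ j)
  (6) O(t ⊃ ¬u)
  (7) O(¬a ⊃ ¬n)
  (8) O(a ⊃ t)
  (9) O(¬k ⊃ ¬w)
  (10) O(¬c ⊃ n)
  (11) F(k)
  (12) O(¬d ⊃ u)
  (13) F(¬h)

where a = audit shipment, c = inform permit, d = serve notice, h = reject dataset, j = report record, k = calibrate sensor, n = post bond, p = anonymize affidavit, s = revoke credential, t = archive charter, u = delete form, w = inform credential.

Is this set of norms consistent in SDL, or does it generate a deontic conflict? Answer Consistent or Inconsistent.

Consistent

Premise 4 is O(w ⊃ p), but O(w) is not derivable from the premises, so it does not yield O(p).
So O(p) is not derivable, and the apparent clash with O(¬p) does not arise.
A world satisfying every obligation exists (e.g. a=true, c=false, d=true, h=true, j=true, k=false, n=true, p=false, s=false, t=true, u=false, w=false); no atom is both obligatory and forbidden, so the set is consistent.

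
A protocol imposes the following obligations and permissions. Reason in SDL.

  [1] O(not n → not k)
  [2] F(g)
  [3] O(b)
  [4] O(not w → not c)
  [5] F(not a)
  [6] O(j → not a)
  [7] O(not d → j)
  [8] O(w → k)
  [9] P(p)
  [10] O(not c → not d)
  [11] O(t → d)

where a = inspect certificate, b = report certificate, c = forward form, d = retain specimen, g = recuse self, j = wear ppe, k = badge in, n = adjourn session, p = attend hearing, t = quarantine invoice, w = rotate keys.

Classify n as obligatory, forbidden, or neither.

Obligatory

Premise 5 is F(not a), i.e. O(a).
Premise 6, O(j → not a), contraposes to O(a → not j); with O(a) we get O(not j).
The contrapositive of premise 7 (O(not d → j)) is O(not j → d), and O(not j) is already established, so O(d).
Premise 10 is O(not c → not d); contrapositively O(d → c). Since O(d) holds, K gives O(c).
Premise 4 is O(not w → not c); contrapositively O(c → w). Since O(c) holds, K gives O(w).
From O(w) and premise 8, O(w → k), we obtain O(k).
Premise 1 is O(not n → not k); contrapositively O(k → n). Since O(k) holds, K gives O(n).
Premises 2, 3, 9, 11 do not contribute to this derivation.
Hence n is obligatory.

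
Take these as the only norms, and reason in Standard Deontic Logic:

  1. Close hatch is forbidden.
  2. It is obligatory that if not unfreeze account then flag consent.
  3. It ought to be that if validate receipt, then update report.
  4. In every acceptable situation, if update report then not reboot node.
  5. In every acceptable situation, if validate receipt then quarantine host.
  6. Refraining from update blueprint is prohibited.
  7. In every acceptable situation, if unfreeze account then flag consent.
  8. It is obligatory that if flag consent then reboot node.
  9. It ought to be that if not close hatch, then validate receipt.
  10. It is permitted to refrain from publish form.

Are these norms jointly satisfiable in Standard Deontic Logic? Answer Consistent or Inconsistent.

By case analysis on ¬unfreeze_account: premise 2 gives O(¬unfreeze_account → flag_consent) and premise 7 gives O(unfreeze_account → flag_consent), so O(flag_consent) either way.
Applying K to premise 8 (O(flag_consent → reboot_node)) and O(flag_consent) yields O(reboot_node).
Premise 4 is O(update_report → ¬reboot_node); contrapositively O(reboot_node → ¬update_report). Since O(reboot_node) holds, K gives O(¬update_report).
Premise 3, O(validate_receipt → update_report), contraposes to O(¬update_report → ¬validate_receipt); with O(¬update_report) we get O(¬validate_receipt).
Premise 9 is O(¬close_hatch → validate_receipt); contrapositively O(¬validate_receipt → close_hatch). Since O(¬validate_receipt) holds, K gives O(close_hatch).
But premise 1, F(close_hatch), means O(¬close_hatch).
We now have both O(close_hatch) and O(¬close_hatch) — close_hatch is simultaneously obligatory and forbidden, violating the D-axiom.

Inconsistent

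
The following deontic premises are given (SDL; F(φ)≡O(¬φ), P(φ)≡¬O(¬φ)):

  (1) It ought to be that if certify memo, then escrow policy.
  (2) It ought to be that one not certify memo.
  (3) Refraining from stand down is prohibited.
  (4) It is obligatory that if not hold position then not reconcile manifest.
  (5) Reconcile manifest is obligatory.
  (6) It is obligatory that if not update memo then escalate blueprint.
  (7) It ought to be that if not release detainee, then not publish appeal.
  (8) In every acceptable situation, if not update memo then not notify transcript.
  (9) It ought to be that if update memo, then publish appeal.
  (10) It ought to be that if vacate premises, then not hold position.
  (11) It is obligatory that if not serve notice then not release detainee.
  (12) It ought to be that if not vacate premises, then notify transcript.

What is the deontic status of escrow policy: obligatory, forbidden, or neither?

Neither

Premise 1 is O(certify_memo → escrow_policy), but O(certify_memo) is not derivable from the premises, so it does not yield O(escrow_policy).
No premise or chain of K-axiom applications forces O(escrow_policy), and none forces O(¬escrow_policy). So escrow_policy is neither obligatory nor forbidden under these norms.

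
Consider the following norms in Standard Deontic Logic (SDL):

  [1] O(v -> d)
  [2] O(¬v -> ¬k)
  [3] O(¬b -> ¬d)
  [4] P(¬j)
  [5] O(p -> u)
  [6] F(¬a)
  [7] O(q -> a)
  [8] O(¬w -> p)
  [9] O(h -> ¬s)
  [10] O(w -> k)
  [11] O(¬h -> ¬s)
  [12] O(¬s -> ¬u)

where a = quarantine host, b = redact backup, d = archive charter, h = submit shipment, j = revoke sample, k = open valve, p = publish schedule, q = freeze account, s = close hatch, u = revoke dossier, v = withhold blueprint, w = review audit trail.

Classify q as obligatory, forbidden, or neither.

Premise 7 is O(q -> a); even if O(a) held, inferring O(q) would be affirming the consequent — invalid.
No premise or chain of K-axiom applications forces O(q), and none forces O(¬q). So q is neither obligatory nor forbidden under these norms.

Neither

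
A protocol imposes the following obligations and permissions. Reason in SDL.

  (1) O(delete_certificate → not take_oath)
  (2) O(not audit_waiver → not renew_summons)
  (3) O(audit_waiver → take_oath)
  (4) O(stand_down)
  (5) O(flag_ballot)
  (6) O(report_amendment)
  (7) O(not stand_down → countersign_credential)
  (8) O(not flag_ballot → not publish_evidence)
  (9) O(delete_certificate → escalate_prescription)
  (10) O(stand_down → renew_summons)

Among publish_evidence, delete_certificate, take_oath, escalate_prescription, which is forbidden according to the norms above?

Premise 4 gives O(stand_down).
Applying K to premise 10 (O(stand_down → renew_summons)) and O(stand_down) yields O(renew_summons).
Premise 2, O(not audit_waiver → not renew_summons), contraposes to O(renew_summons → audit_waiver); with O(renew_summons) we get O(audit_waiver).
Premise 3 is O(audit_waiver → take_oath); since O(audit_waiver), deontic closure gives O(take_oath).
The contrapositive of premise 1 (O(delete_certificate → not take_oath)) is O(take_oath → not delete_certificate), and O(take_oath) is already established, so O(not delete_certificate).
So O(not delete_certificate) holds, i.e. delete_certificate is forbidden. None of the other listed options is forbidden under the premises.

delete_certificate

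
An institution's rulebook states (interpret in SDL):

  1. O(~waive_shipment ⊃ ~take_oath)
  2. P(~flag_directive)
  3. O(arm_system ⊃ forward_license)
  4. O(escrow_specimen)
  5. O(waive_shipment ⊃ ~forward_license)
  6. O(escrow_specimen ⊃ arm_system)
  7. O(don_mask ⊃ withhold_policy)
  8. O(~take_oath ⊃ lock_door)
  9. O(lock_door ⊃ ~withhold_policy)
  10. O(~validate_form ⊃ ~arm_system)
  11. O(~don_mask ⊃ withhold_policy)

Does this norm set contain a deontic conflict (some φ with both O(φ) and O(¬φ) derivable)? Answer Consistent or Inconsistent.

Inconsistent

Premises 11 and 7 are O(~don_mask ⊃ withhold_policy) and O(don_mask ⊃ withhold_policy); every ideal world satisfies ~don_mask or don_mask, so in either case withhold_policy holds — hence O(withhold_policy).
The contrapositive of premise 9 (O(lock_door ⊃ ~withhold_policy)) is O(withhold_policy ⊃ ~lock_door), and O(withhold_policy) is already established, so O(~lock_door).
Premise 8, O(~take_oath ⊃ lock_door), contraposes to O(~lock_door ⊃ take_oath); with O(~lock_door) we get O(take_oath).
Premise 1, O(~waive_shipment ⊃ ~take_oath), contraposes to O(take_oath ⊃ waive_shipment); with O(take_oath) we get O(waive_shipment).
Applying K to premise 5 (O(waive_shipment ⊃ ~forward_license)) and O(waive_shipment) yields O(~forward_license).
Premise 3 is O(arm_system ⊃ forward_license); contrapositively O(~forward_license ⊃ ~arm_system). Since O(~forward_license) holds, K gives O(~arm_system).
The contrapositive of premise 6 (O(escrow_specimen ⊃ arm_system)) is O(~arm_system ⊃ ~escrow_specimen), and O(~arm_system) is already established, so O(~escrow_specimen).
However, premise 4 gives O(escrow_specimen).
We now have both O(~escrow_specimen) and O(escrow_specimen) — escrow_specimen is simultaneously obligatory and forbidden, violating the D-axiom.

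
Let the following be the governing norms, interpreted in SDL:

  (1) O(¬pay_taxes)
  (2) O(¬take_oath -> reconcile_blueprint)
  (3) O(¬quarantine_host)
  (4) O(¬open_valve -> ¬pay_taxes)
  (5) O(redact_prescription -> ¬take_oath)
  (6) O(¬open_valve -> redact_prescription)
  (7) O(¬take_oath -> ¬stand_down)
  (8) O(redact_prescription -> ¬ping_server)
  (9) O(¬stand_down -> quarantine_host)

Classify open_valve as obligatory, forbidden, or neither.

From premise 3 we have O(¬quarantine_host).
Premise 9, O(¬stand_down -> quarantine_host), contraposes to O(¬quarantine_host -> stand_down); with O(¬quarantine_host) we get O(stand_down).
Premise 7 is O(¬take_oath -> ¬stand_down); contrapositively O(stand_down -> take_oath). Since O(stand_down) holds, K gives O(take_oath).
The contrapositive of premise 5 (O(redact_prescription -> ¬take_oath)) is O(take_oath -> ¬redact_prescription), and O(take_oath) is already established, so O(¬redact_prescription).
Premise 6, O(¬open_valve -> redact_prescription), contraposes to O(¬redact_prescription -> open_valve); with O(¬redact_prescription) we get O(open_valve).
Premises 1, 2, 4, 8 do not contribute to this derivation.
Hence open_valve is obligatory.

Obligatory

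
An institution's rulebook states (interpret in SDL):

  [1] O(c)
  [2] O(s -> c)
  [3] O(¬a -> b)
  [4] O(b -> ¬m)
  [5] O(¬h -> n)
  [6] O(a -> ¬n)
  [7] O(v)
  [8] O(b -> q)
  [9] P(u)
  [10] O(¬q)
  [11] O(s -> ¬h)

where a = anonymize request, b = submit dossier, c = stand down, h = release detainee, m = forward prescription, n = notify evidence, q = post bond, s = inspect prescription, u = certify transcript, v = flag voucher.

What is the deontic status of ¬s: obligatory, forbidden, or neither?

Premise 10 states O(¬q) outright.
Premise 8, O(b -> q), contraposes to O(¬q -> ¬b); with O(¬q) we get O(¬b).
The contrapositive of premise 3 (O(¬a -> b)) is O(¬b -> a), and O(¬b) is already established, so O(a).
Premise 6 is O(a -> ¬n); since O(a), deontic closure gives O(¬n).
The contrapositive of premise 5 (O(¬h -> n)) is O(¬n -> h), and O(¬n) is already established, so O(h).
Premise 11 is O(s -> ¬h); contrapositively O(h -> ¬s). Since O(h) holds, K gives O(¬s).
Premises 1, 2, 4, 7, 9 do not contribute to this derivation.
Hence ¬s is obligatory.

Obligatory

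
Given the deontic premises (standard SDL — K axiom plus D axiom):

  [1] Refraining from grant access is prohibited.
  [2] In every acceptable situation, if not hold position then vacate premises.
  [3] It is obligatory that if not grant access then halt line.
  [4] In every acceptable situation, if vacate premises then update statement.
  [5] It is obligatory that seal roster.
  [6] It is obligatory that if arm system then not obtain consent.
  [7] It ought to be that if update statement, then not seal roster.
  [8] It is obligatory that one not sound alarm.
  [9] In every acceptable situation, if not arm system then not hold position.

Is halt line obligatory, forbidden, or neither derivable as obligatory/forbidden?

Premise 3 is O(¬grant_access → halt_line), but O(¬grant_access) is not derivable from the premises, so it does not yield O(halt_line).
No premise or chain of K-axiom applications forces O(halt_line), and none forces O(¬halt_line). So halt_line is neither obligatory nor forbidden under these norms.

Neither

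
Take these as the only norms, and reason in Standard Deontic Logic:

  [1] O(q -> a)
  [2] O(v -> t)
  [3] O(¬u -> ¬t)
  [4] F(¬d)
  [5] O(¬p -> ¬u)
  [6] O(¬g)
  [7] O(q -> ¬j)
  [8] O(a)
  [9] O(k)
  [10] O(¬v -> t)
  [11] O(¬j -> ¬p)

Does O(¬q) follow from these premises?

Yes

Premises 2 and 10 are O(v -> t) and O(¬v -> t); every ideal world satisfies v or ¬v, so in either case t holds — hence O(t).
The contrapositive of premise 3 (O(¬u -> ¬t)) is O(t -> u), and O(t) is already established, so O(u).
Premise 5 is O(¬p -> ¬u); contrapositively O(u -> p). Since O(u) holds, K gives O(p).
Premise 11 is O(¬j -> ¬p); contrapositively O(p -> j). Since O(p) holds, K gives O(j).
The contrapositive of premise 7 (O(q -> ¬j)) is O(j -> ¬q), and O(j) is already established, so O(¬q).
Premises 1, 4, 6, 8, 9 do not contribute to this derivation.
So O(¬q) follows.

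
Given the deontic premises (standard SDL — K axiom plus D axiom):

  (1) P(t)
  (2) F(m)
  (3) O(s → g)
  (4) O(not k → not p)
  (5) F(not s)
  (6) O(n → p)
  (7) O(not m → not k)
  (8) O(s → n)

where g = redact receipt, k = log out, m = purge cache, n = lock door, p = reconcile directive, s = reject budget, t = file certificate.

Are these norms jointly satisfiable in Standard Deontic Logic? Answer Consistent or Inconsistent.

Inconsistent

Premise 2 is F(m), i.e. O(not m).
With premise 7, O(not m → not k), the K-axiom yields O(not k).
With premise 4, O(not k → not p), the K-axiom yields O(not p).
The contrapositive of premise 6 (O(n → p)) is O(not p → not n), and O(not p) is already established, so O(not n).
Premise 8, O(s → n), contraposes to O(not n → not s); with O(not n) we get O(not s).
But premise 5, F(not s), means O(s).
We now have both O(not s) and O(s) — s is simultaneously obligatory and forbidden, violating the D-axiom.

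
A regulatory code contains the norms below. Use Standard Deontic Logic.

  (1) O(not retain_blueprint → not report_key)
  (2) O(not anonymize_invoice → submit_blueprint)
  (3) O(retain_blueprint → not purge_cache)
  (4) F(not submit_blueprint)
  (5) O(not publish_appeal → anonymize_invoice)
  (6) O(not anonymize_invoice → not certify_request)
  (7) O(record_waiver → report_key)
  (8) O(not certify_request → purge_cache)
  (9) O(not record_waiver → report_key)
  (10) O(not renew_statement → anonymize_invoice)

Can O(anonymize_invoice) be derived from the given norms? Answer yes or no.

Yes

By case analysis on record_waiver: premise 7 gives O(record_waiver → report_key) and premise 9 gives O(not record_waiver → report_key), so O(report_key) either way.
Premise 1 is O(not retain_blueprint → not report_key); contrapositively O(report_key → retain_blueprint). Since O(report_key) holds, K gives O(retain_blueprint).
Applying K to premise 3 (O(retain_blueprint → not purge_cache)) and O(retain_blueprint) yields O(not purge_cache).
Premise 8 is O(not certify_request → purge_cache); contrapositively O(not purge_cache → certify_request). Since O(not purge_cache) holds, K gives O(certify_request).
Premise 6, O(not anonymize_invoice → not certify_request), contraposes to O(certify_request → anonymize_invoice); with O(certify_request) we get O(anonymize_invoice).
Premises 2, 4, 5, 10 do not contribute to this derivation.
So O(anonymize_invoice) follows.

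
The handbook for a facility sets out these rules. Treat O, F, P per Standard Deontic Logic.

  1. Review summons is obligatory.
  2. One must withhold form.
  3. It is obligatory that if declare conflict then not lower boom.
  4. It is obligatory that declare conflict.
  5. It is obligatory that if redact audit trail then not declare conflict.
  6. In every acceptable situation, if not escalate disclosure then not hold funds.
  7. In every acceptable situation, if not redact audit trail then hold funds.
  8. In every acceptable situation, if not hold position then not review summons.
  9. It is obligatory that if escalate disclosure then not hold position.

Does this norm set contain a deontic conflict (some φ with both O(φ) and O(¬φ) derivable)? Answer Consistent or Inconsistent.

Inconsistent

Premise 1 gives O(review_summons).
Premise 8 is O(¬hold_position → ¬review_summons); contrapositively O(review_summons → hold_position). Since O(review_summons) holds, K gives O(hold_position).
Premise 9, O(escalate_disclosure → ¬hold_position), contraposes to O(hold_position → ¬escalate_disclosure); with O(hold_position) we get O(¬escalate_disclosure).
Applying K to premise 6 (O(¬escalate_disclosure → ¬hold_funds)) and O(¬escalate_disclosure) yields O(¬hold_funds).
The contrapositive of premise 7 (O(¬redact_audit_trail → hold_funds)) is O(¬hold_funds → redact_audit_trail), and O(¬hold_funds) is already established, so O(redact_audit_trail).
From O(redact_audit_trail) and premise 5, O(redact_audit_trail → ¬declare_conflict), we obtain O(¬declare_conflict).
Yet premise 4 states O(declare_conflict).
We now have both O(¬declare_conflict) and O(declare_conflict) — declare_conflict is simultaneously obligatory and forbidden, violating the D-axiom.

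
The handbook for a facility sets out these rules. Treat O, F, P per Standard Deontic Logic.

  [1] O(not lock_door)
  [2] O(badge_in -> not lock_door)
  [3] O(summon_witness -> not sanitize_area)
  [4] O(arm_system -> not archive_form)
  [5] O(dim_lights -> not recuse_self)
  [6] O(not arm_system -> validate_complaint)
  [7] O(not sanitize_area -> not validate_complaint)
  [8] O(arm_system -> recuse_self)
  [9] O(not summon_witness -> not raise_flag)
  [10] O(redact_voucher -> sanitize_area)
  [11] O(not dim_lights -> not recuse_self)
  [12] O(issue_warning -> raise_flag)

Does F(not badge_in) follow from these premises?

Premise 2 is O(badge_in -> not lock_door); even if O(not lock_door) held, inferring O(badge_in) would be affirming the consequent — invalid.
No other premise forces O(badge_in). An ideal world satisfying every premise can still have not badge_in true, so F(not badge_in) is not derivable.

No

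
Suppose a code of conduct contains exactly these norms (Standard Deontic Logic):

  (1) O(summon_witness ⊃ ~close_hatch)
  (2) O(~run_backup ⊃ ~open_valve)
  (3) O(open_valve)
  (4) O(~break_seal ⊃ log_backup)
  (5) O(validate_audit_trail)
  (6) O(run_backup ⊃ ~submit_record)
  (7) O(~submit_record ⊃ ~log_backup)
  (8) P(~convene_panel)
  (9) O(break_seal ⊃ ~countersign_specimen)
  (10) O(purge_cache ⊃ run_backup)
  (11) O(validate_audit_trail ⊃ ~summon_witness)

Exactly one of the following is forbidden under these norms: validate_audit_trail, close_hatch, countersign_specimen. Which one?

Premise 3 gives O(open_valve).
Premise 2 is O(~run_backup ⊃ ~open_valve); contrapositively O(open_valve ⊃ run_backup). Since O(open_valve) holds, K gives O(run_backup).
Applying K to premise 6 (O(run_backup ⊃ ~submit_record)) and O(run_backup) yields O(~submit_record).
Applying K to premise 7 (O(~submit_record ⊃ ~log_backup)) and O(~submit_record) yields O(~log_backup).
Premise 4 is O(~break_seal ⊃ log_backup); contrapositively O(~log_backup ⊃ break_seal). Since O(~log_backup) holds, K gives O(break_seal).
With premise 9, O(break_seal ⊃ ~countersign_specimen), the K-axiom yields O(~countersign_specimen).
So O(~countersign_specimen) holds, i.e. countersign_specimen is forbidden. None of the other listed options is forbidden under the premises.

countersign_specimen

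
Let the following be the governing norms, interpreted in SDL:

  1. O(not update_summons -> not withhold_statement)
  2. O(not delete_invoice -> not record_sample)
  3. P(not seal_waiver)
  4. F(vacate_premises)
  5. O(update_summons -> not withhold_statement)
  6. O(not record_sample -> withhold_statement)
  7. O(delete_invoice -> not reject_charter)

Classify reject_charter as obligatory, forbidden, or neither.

Premises 5 and 1 are O(update_summons -> not withhold_statement) and O(not update_summons -> not withhold_statement); every ideal world satisfies update_summons or not update_summons, so in either case not withhold_statement holds — hence O(not withhold_statement).
Premise 6 is O(not record_sample -> withhold_statement); contrapositively O(not withhold_statement -> record_sample). Since O(not withhold_statement) holds, K gives O(record_sample).
Premise 2 is O(not delete_invoice -> not record_sample); contrapositively O(record_sample -> delete_invoice). Since O(record_sample) holds, K gives O(delete_invoice).
With premise 7, O(delete_invoice -> not reject_charter), the K-axiom yields O(not reject_charter).
Premises 3, 4 do not contribute to this derivation.
Thus O(not reject_charter), which is F(reject_charter): reject_charter is forbidden.

Forbidden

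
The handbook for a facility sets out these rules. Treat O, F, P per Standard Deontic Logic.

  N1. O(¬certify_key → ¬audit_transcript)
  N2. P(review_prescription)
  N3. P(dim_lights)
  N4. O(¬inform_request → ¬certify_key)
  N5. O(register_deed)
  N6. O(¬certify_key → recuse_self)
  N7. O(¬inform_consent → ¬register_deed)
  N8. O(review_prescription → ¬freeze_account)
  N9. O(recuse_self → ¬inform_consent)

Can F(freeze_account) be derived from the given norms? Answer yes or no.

Premise 8 is O(review_prescription → ¬freeze_account), but O(review_prescription) is not derivable from the premises (the permission P(review_prescription) asserts only ¬O(¬review_prescription), not O(review_prescription)), so it does not yield O(¬freeze_account).
No other premise forces O(¬freeze_account). An ideal world satisfying every premise can still have freeze_account true, so F(freeze_account) is not derivable.

No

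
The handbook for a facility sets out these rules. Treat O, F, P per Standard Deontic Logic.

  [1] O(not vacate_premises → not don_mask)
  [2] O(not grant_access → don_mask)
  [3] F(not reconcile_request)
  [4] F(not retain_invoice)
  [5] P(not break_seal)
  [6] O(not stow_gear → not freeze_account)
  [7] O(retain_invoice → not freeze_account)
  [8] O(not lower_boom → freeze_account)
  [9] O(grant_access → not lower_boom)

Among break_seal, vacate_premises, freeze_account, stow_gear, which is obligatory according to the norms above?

Premise 4, F(not retain_invoice), is equivalent to O(retain_invoice).
From O(retain_invoice) and premise 7, O(retain_invoice → not freeze_account), we obtain O(not freeze_account).
Premise 8 is O(not lower_boom → freeze_account); contrapositively O(not freeze_account → lower_boom). Since O(not freeze_account) holds, K gives O(lower_boom).
Premise 9 is O(grant_access → not lower_boom); contrapositively O(lower_boom → not grant_access). Since O(lower_boom) holds, K gives O(not grant_access).
From O(not grant_access) and premise 2, O(not grant_access → don_mask), we obtain O(don_mask).
The contrapositive of premise 1 (O(not vacate_premises → not don_mask)) is O(don_mask → vacate_premises), and O(don_mask) is already established, so O(vacate_premises).
So O(vacate_premises) holds — vacate_premises is obligatory. None of the other listed options is made obligatory by any chain of premises.

vacate_premises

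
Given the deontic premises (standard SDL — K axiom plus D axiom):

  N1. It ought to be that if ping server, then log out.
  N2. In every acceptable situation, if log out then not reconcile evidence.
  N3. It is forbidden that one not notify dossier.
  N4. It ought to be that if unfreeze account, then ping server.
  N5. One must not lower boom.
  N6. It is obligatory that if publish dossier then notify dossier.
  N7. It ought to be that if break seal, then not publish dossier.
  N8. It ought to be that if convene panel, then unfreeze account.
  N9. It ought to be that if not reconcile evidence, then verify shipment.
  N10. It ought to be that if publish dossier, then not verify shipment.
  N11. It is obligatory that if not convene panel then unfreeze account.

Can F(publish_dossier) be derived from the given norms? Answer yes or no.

Premises 8 and 11 are O(convene_panel → unfreeze_account) and O(¬convene_panel → unfreeze_account); every ideal world satisfies convene_panel or ¬convene_panel, so in either case unfreeze_account holds — hence O(unfreeze_account).
Premise 4 is O(unfreeze_account → ping_server); since O(unfreeze_account), deontic closure gives O(ping_server).
From O(ping_server) and premise 1, O(ping_server → log_out), we obtain O(log_out).
From O(log_out) and premise 2, O(log_out → ¬reconcile_evidence), we obtain O(¬reconcile_evidence).
Applying K to premise 9 (O(¬reconcile_evidence → verify_shipment)) and O(¬reconcile_evidence) yields O(verify_shipment).
Premise 10, O(publish_dossier → ¬verify_shipment), contraposes to O(verify_shipment → ¬publish_dossier); with O(verify_shipment) we get O(¬publish_dossier).
Premises 3, 5, 6, 7 do not contribute to this derivation.
So O(¬publish_dossier) holds, i.e. F(publish_dossier). The claim follows.

Yes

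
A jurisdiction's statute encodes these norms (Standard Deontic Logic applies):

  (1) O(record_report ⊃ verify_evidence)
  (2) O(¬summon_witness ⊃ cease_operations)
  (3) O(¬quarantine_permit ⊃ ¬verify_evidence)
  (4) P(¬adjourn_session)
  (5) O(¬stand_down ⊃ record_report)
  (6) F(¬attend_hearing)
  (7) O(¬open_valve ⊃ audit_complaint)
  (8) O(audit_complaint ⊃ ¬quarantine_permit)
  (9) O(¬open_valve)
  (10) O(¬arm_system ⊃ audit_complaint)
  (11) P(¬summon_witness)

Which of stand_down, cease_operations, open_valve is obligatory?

stand_down

Premise 9 gives O(¬open_valve).
Premise 7 is O(¬open_valve ⊃ audit_complaint); since O(¬open_valve), deontic closure gives O(audit_complaint).
From O(audit_complaint) and premise 8, O(audit_complaint ⊃ ¬quarantine_permit), we obtain O(¬quarantine_permit).
From O(¬quarantine_permit) and premise 3, O(¬quarantine_permit ⊃ ¬verify_evidence), we obtain O(¬verify_evidence).
The contrapositive of premise 1 (O(record_report ⊃ verify_evidence)) is O(¬verify_evidence ⊃ ¬record_report), and O(¬verify_evidence) is already established, so O(¬record_report).
The contrapositive of premise 5 (O(¬stand_down ⊃ record_report)) is O(¬record_report ⊃ stand_down), and O(¬record_report) is already established, so O(stand_down).
So O(stand_down) holds — stand_down is obligatory. None of the other listed options is made obligatory by any chain of premises.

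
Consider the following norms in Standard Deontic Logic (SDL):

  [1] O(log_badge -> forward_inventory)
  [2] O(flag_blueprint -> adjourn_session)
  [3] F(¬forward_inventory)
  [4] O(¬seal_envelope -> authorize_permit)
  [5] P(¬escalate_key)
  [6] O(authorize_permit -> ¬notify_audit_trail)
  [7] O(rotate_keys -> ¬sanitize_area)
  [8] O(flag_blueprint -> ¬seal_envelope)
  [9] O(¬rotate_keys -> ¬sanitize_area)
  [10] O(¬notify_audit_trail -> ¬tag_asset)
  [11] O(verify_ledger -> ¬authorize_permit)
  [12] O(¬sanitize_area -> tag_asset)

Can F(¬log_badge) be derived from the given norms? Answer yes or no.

No

Premise 1 is O(log_badge -> forward_inventory); even if O(forward_inventory) held, inferring O(log_badge) would be affirming the consequent — invalid.
No other premise forces O(log_badge). An ideal world satisfying every premise can still have ¬log_badge true, so F(¬log_badge) is not derivable.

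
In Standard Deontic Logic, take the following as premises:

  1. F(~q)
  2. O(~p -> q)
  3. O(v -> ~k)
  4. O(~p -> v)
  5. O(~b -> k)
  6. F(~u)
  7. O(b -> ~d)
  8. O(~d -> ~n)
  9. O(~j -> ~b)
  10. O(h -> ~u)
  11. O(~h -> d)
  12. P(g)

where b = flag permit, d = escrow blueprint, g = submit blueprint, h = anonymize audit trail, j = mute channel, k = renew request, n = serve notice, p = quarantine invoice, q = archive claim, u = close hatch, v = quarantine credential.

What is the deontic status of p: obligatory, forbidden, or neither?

Obligatory

F(~u) at premise 6 means O(u).
Premise 10, O(h -> ~u), contraposes to O(u -> ~h); with O(u) we get O(~h).
Premise 11 is O(~h -> d); since O(~h), deontic closure gives O(d).
Premise 7, O(b -> ~d), contraposes to O(d -> ~b); with O(d) we get O(~b).
Premise 5 is O(~b -> k); since O(~b), deontic closure gives O(k).
Premise 3, O(v -> ~k), contraposes to O(k -> ~v); with O(k) we get O(~v).
Premise 4 is O(~p -> v); contrapositively O(~v -> p). Since O(~v) holds, K gives O(p).
Premises 1, 2, 8, 9, 12 do not contribute to this derivation.
Hence p is obligatory.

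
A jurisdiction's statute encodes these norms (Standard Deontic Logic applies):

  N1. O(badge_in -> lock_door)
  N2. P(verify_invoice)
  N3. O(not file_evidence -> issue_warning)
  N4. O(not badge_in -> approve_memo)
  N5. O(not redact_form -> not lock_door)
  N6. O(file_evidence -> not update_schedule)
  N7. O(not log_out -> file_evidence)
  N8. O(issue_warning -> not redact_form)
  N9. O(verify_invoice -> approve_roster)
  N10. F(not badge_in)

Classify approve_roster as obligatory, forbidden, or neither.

Neither

Premise 9 is O(verify_invoice -> approve_roster), but O(verify_invoice) is not derivable from the premises (the permission P(verify_invoice) asserts only not O(not verify_invoice), not O(verify_invoice)), so it does not yield O(approve_roster).
No premise or chain of K-axiom applications forces O(approve_roster), and none forces O(not approve_roster). So approve_roster is neither obligatory nor forbidden under these norms.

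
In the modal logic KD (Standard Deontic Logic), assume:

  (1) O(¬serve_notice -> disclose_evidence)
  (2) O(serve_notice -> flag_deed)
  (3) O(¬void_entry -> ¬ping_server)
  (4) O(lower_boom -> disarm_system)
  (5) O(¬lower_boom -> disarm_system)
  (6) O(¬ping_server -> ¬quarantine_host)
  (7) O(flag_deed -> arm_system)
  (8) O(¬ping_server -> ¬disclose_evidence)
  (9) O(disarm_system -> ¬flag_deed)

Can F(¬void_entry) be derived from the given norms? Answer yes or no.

Premises 5 and 4 are O(¬lower_boom -> disarm_system) and O(lower_boom -> disarm_system); every ideal world satisfies ¬lower_boom or lower_boom, so in either case disarm_system holds — hence O(disarm_system).
Premise 9 is O(disarm_system -> ¬flag_deed); since O(disarm_system), deontic closure gives O(¬flag_deed).
Premise 2 is O(serve_notice -> flag_deed); contrapositively O(¬flag_deed -> ¬serve_notice). Since O(¬flag_deed) holds, K gives O(¬serve_notice).
Premise 1 is O(¬serve_notice -> disclose_evidence); since O(¬serve_notice), deontic closure gives O(disclose_evidence).
Premise 8 is O(¬ping_server -> ¬disclose_evidence); contrapositively O(disclose_evidence -> ping_server). Since O(disclose_evidence) holds, K gives O(ping_server).
The contrapositive of premise 3 (O(¬void_entry -> ¬ping_server)) is O(ping_server -> void_entry), and O(ping_server) is already established, so O(void_entry).
Premises 6, 7 do not contribute to this derivation.
So O(void_entry) holds, i.e. F(¬void_entry). The claim follows.

Yes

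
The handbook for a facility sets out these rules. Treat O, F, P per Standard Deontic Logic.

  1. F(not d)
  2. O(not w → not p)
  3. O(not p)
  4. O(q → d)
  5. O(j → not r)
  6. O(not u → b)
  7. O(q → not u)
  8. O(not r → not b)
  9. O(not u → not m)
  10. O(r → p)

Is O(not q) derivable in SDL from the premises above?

Premise 3 states O(not p) outright.
The contrapositive of premise 10 (O(r → p)) is O(not p → not r), and O(not p) is already established, so O(not r).
Applying K to premise 8 (O(not r → not b)) and O(not r) yields O(not b).
Premise 6, O(not u → b), contraposes to O(not b → u); with O(not b) we get O(u).
Premise 7, O(q → not u), contraposes to O(u → not q); with O(u) we get O(not q).
Premises 1, 2, 4, 5, 9 do not contribute to this derivation.
So O(not q) follows.

Yes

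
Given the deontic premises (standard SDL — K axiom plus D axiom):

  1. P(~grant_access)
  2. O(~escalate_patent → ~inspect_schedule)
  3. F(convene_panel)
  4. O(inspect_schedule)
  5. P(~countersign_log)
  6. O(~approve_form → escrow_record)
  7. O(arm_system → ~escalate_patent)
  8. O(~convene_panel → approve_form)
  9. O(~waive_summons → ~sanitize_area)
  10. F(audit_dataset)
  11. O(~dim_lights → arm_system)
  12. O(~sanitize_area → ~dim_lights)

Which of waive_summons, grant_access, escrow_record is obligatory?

waive_summons

Premise 4 gives O(inspect_schedule).
Premise 2 is O(~escalate_patent → ~inspect_schedule); contrapositively O(inspect_schedule → escalate_patent). Since O(inspect_schedule) holds, K gives O(escalate_patent).
The contrapositive of premise 7 (O(arm_system → ~escalate_patent)) is O(escalate_patent → ~arm_system), and O(escalate_patent) is already established, so O(~arm_system).
Premise 11 is O(~dim_lights → arm_system); contrapositively O(~arm_system → dim_lights). Since O(~arm_system) holds, K gives O(dim_lights).
Premise 12 is O(~sanitize_area → ~dim_lights); contrapositively O(dim_lights → sanitize_area). Since O(dim_lights) holds, K gives O(sanitize_area).
Premise 9 is O(~waive_summons → ~sanitize_area); contrapositively O(sanitize_area → waive_summons). Since O(sanitize_area) holds, K gives O(waive_summons).
So O(waive_summons) holds — waive_summons is obligatory. None of the other listed options is made obligatory by any chain of premises.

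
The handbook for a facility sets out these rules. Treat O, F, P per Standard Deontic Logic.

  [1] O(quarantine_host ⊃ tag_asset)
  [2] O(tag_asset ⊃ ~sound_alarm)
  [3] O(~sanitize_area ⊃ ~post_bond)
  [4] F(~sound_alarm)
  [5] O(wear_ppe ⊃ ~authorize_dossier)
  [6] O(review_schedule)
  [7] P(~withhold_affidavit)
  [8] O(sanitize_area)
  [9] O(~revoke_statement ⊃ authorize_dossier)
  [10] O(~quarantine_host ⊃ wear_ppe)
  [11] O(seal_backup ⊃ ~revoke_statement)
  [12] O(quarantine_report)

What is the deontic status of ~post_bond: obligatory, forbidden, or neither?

Neither

Premise 3 is O(~sanitize_area ⊃ ~post_bond), but O(~sanitize_area) is not derivable from the premises, so it does not yield O(~post_bond).
No premise or chain of K-axiom applications forces O(~post_bond), and none forces O(post_bond). So ~post_bond is neither obligatory nor forbidden under these norms.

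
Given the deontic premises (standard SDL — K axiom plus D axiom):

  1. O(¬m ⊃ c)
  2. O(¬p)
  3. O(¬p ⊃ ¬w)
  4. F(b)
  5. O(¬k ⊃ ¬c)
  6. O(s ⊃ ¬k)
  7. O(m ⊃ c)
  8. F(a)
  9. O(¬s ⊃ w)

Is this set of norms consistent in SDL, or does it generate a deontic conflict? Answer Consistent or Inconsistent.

Inconsistent

Premises 1 and 7 cover both cases: O(¬m ⊃ c) and O(m ⊃ c). Since ¬m ∨ m is a tautology, O(c) follows.
The contrapositive of premise 5 (O(¬k ⊃ ¬c)) is O(c ⊃ k), and O(c) is already established, so O(k).
Premise 6, O(s ⊃ ¬k), contraposes to O(k ⊃ ¬s); with O(k) we get O(¬s).
Premise 9 is O(¬s ⊃ w); since O(¬s), deontic closure gives O(w).
Premise 3, O(¬p ⊃ ¬w), contraposes to O(w ⊃ p); with O(w) we get O(p).
However, premise 2 gives O(¬p).
We now have both O(p) and O(¬p) — p is simultaneously obligatory and forbidden, violating the D-axiom.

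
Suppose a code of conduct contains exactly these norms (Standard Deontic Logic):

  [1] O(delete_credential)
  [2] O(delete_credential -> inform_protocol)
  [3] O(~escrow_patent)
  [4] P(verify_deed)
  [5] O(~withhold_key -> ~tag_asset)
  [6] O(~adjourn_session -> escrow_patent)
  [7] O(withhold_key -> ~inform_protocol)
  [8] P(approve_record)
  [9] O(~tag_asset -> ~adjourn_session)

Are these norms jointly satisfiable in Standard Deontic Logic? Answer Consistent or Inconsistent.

Inconsistent

Premise 1 states O(delete_credential) outright.
Applying K to premise 2 (O(delete_credential -> inform_protocol)) and O(delete_credential) yields O(inform_protocol).
Premise 7 is O(withhold_key -> ~inform_protocol); contrapositively O(inform_protocol -> ~withhold_key). Since O(inform_protocol) holds, K gives O(~withhold_key).
Applying K to premise 5 (O(~withhold_key -> ~tag_asset)) and O(~withhold_key) yields O(~tag_asset).
From O(~tag_asset) and premise 9, O(~tag_asset -> ~adjourn_session), we obtain O(~adjourn_session).
From O(~adjourn_session) and premise 6, O(~adjourn_session -> escrow_patent), we obtain O(escrow_patent).
But premise 3 directly asserts O(~escrow_patent).
We now have both O(escrow_patent) and O(~escrow_patent) — escrow_patent is simultaneously obligatory and forbidden, violating the D-axiom.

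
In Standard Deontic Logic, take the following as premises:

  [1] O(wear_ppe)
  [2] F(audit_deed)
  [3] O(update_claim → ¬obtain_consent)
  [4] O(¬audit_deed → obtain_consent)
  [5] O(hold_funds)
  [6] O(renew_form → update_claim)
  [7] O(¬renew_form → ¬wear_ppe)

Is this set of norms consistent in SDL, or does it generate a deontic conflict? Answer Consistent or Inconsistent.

Premise 1 gives O(wear_ppe).
Premise 7 is O(¬renew_form → ¬wear_ppe); contrapositively O(wear_ppe → renew_form). Since O(wear_ppe) holds, K gives O(renew_form).
With premise 6, O(renew_form → update_claim), the K-axiom yields O(update_claim).
From O(update_claim) and premise 3, O(update_claim → ¬obtain_consent), we obtain O(¬obtain_consent).
The contrapositive of premise 4 (O(¬audit_deed → obtain_consent)) is O(¬obtain_consent → audit_deed), and O(¬obtain_consent) is already established, so O(audit_deed).
But premise 2, F(audit_deed), means O(¬audit_deed).
We now have both O(audit_deed) and O(¬audit_deed) — audit_deed is simultaneously obligatory and forbidden, violating the D-axiom.

Inconsistent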